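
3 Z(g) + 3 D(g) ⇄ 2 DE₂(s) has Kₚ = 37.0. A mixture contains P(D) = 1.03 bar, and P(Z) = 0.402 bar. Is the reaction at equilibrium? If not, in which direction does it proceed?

(DE₂ is a pure solid — omitted from Qₚ.)
Qₚ = 1 / (P(Z)³·P(D)³) = 1 / ((0.402)³·(1.03)³) = 14.1
Qₚ = 14.1 < Kₚ = 37.0, so the forward reaction proceeds.

to the right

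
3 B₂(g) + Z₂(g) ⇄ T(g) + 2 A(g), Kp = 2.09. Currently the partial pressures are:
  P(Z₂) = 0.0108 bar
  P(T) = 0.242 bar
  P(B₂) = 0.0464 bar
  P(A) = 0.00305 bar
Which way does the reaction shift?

at equilibrium

Qp = P(T)·P(A)² / (P(B₂)³·P(Z₂)) = (0.242)·(0.00305)² / ((0.0464)³·(0.0108)) = 2.09
Qp = 2.09 = Kp, so the system is already at equilibrium.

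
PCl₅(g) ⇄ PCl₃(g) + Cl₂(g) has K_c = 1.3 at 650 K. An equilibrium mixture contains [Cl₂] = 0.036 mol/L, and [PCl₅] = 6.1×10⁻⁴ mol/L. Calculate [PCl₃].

[PCl₃] = 0.022 mol/L

At equilibrium, K_c = [PCl₃]·[Cl₂] / [PCl₅] = 1.3.
([PCl₃])·(0.036) / (6.1×10⁻⁴) = 1.3
[PCl₃] = 0.0220 = 0.022 mol/L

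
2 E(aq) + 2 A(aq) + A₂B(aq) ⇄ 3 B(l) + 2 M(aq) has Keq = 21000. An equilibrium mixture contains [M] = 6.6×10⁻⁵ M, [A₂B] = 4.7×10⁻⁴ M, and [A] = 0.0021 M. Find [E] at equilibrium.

[E] = 0.010 M

(B is a pure liquid — omitted from Keq.)
At equilibrium, Keq = [M]² / ([E]²·[A]²·[A₂B]) = 21000.
(6.6×10⁻⁵)² / (([E])²·(0.0021)²·(4.7×10⁻⁴)) = 21000
[E]² = 1.00×10⁻⁴ ⇒ [E] = 0.010 M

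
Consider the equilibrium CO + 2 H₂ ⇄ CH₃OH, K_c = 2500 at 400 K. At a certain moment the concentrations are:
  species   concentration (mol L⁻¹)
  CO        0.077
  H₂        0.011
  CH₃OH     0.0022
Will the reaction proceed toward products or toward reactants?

Q_c = [CH₃OH] / ([CO]·[H₂]²) = (0.0022) / ((0.077)·(0.011)²) = 240
Q_c = 240 < K_c = 2500, so the forward reaction proceeds.

forward (toward products)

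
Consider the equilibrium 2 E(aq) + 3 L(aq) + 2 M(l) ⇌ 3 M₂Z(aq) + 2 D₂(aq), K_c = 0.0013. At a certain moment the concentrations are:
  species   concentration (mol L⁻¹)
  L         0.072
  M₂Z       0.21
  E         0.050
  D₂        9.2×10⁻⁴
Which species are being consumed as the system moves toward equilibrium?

M₂Z, D₂ (products)

(M is a pure liquid — omitted from Q_c.)
Q_c = [M₂Z]³·[D₂]² / ([E]²·[L]³) = (0.21)³·(9.2×10⁻⁴)² / ((0.050)²·(0.072)³) = 0.0084
Q_c = 0.0084 > K_c = 0.0013: net reverse reaction.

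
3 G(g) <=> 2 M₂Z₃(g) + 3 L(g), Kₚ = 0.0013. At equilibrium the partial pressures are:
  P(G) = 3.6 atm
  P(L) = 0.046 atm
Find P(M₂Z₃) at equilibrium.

At equilibrium, Kₚ = P(M₂Z₃)²·P(L)³ / P(G)³ = 0.0013.
(P(M₂Z₃))²·(0.046)³ / (3.6)³ = 0.0013
P(M₂Z₃)² = 623 ⇒ P(M₂Z₃) = 25 atm

P(M₂Z₃) = 25 atm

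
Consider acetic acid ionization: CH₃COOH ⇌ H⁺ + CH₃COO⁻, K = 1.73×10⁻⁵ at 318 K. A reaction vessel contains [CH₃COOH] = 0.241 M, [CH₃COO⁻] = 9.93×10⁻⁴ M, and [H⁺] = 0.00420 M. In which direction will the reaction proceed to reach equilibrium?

no net change (already at equilibrium)

Q = [H⁺]·[CH₃COO⁻] / [CH₃COOH] = (0.00420)·(9.93×10⁻⁴) / (0.241) = 1.73×10⁻⁵
Q = 1.73×10⁻⁵ = K, so the system is already at equilibrium.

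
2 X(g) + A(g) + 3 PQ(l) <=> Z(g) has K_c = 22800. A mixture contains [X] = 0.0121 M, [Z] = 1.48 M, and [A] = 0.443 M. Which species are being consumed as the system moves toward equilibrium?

none (at equilibrium)

(PQ is a pure liquid — omitted from Q_c.)
Q_c = [Z] / ([X]²·[A]) = (1.48) / ((0.0121)²·(0.443)) = 22800
Q_c = 22800 = K_c; the system is at equilibrium.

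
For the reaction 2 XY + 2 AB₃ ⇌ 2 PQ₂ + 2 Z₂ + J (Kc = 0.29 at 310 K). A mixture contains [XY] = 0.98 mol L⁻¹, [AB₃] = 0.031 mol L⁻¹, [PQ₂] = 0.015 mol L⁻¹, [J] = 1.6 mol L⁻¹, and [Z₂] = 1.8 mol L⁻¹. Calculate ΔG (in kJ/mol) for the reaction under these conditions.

Qc = [PQ₂]²·[Z₂]²·[J] / ([XY]²·[AB₃]²) = (0.015)²·(1.8)²·(1.6) / ((0.98)²·(0.031)²) = 1.26
ΔG = RT ln(Qc/Kc) = (8.314 J mol⁻¹ K⁻¹)(310 K) × ln(1.26/0.29)
   = (2.577 kJ/mol)(1.469) = 3.79 kJ/mol
ΔG > 0, so the forward reaction is non-spontaneous (proceeds in reverse).

ΔG = 3.79 kJ/mol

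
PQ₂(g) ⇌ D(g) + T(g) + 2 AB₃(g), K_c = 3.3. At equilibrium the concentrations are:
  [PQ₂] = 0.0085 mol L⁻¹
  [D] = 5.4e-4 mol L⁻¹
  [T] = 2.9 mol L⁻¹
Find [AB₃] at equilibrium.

[AB₃] = 4.2 mol L⁻¹

At equilibrium, K_c = [D]·[T]·[AB₃]² / [PQ₂] = 3.3.
(5.4e-4)·(2.9)·([AB₃])² / (0.0085) = 3.3
[AB₃]² = 17.9 ⇒ [AB₃] = 4.2 mol L⁻¹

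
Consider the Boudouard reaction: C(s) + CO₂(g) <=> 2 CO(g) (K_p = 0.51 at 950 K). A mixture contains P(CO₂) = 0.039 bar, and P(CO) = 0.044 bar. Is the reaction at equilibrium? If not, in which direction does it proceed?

(C is a pure solid — omitted from Q_p.)
Q_p = P(CO)² / P(CO₂) = (0.044)² / (0.039) = 0.050
Q_p = 0.050 < K_p = 0.51, so the forward reaction proceeds.

forward (toward products)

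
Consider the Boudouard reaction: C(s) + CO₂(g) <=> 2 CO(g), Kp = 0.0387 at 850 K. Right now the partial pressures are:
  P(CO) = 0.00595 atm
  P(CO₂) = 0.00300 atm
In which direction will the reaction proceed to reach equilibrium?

(C is a pure solid — omitted from Qp.)
Qp = P(CO)² / P(CO₂) = (0.00595)² / (0.00300) = 0.0118
Qp = 0.0118 < Kp = 0.0387, so the forward reaction proceeds.

toward products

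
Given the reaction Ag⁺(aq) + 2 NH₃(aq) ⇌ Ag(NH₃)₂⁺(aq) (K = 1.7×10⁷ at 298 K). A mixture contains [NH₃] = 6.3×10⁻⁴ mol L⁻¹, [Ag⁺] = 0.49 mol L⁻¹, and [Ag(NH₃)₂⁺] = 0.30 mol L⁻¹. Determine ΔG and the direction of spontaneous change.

ΔG = -5.95 kJ/mol; the forward reaction is spontaneous

Q = [Ag(NH₃)₂⁺] / ([Ag⁺]·[NH₃]²) = (0.30) / ((0.49)·(6.3×10⁻⁴)²) = 1.54×10⁶
ΔG = RT ln(Q/K) = (8.314 J mol⁻¹ K⁻¹)(298 K) × ln(1.54×10⁶/1.7×10⁷)
   = (2.478 kJ/mol)(-2.401) = -5.95 kJ/mol
ΔG < 0, so the forward reaction is spontaneous (proceeds forward).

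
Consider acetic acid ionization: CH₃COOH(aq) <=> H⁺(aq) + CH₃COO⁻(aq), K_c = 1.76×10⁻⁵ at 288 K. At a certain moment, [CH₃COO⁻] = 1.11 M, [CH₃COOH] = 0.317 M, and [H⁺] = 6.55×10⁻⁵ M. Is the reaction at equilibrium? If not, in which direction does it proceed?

to the left

Q_c = [H⁺]·[CH₃COO⁻] / [CH₃COOH] = (6.55×10⁻⁵)·(1.11) / (0.317) = 2.29×10⁻⁴
Q_c = 2.29×10⁻⁴ > K_c = 1.76×10⁻⁵, so the reverse reaction proceeds.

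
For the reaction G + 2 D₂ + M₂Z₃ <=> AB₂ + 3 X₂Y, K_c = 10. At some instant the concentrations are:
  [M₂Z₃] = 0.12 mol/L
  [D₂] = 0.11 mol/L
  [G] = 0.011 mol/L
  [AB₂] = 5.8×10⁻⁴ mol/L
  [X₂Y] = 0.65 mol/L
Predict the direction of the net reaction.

Q_c = [AB₂]·[X₂Y]³ / ([G]·[D₂]²·[M₂Z₃]) = (5.8×10⁻⁴)·(0.65)³ / ((0.011)·(0.11)²·(0.12)) = 10
Q_c = 10 = K_c, so the system is already at equilibrium.

at equilibrium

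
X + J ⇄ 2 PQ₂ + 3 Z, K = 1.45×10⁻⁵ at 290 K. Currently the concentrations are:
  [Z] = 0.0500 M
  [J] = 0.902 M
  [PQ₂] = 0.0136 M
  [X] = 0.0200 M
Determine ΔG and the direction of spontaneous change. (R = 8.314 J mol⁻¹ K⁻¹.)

Q = [PQ₂]²·[Z]³ / ([X]·[J]) = (0.0136)²·(0.0500)³ / ((0.0200)·(0.902)) = 1.28×10⁻⁶
ΔG = RT ln(Q/K) = (8.314 J mol⁻¹ K⁻¹)(290 K) × ln(1.28×10⁻⁶/1.45×10⁻⁵)
   = (2.411 kJ/mol)(-2.427) = -5.85 kJ/mol
ΔG < 0, so the forward reaction is spontaneous (proceeds forward).

ΔG = -5.85 kJ/mol; the forward reaction is spontaneous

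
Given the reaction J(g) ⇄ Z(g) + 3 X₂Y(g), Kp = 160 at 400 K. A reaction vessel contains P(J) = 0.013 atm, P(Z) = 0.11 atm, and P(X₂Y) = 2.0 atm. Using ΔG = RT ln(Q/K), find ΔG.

Qp = P(Z)·P(X₂Y)³ / P(J) = (0.11)·(2.0)³ / (0.013) = 67.7
ΔG = RT ln(Qp/Kp) = (8.314 J mol⁻¹ K⁻¹)(400 K) × ln(67.7/160)
   = (3.326 kJ/mol)(-0.8601) = -2.86 kJ/mol
ΔG < 0, so the forward reaction is spontaneous (proceeds forward).

ΔG = -2.86 kJ/mol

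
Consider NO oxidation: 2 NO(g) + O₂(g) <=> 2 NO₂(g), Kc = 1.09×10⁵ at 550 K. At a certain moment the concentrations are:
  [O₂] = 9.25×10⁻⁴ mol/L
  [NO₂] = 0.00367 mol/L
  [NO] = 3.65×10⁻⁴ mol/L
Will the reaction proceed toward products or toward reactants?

no net change (already at equilibrium)

Qc = [NO₂]² / ([NO]²·[O₂]) = (0.00367)² / ((3.65×10⁻⁴)²·(9.25×10⁻⁴)) = 1.09×10⁵
Qc = 1.09×10⁵ = Kc, so the system is already at equilibrium.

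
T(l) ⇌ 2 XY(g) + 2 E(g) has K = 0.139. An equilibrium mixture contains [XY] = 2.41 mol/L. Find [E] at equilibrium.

[E] = 0.155 mol/L

(T is a pure liquid — omitted from K.)
At equilibrium, K = [XY]²·[E]² = 0.139.
(2.41)²·([E])² = 0.139
[E]² = 0.0239 ⇒ [E] = 0.155 mol/L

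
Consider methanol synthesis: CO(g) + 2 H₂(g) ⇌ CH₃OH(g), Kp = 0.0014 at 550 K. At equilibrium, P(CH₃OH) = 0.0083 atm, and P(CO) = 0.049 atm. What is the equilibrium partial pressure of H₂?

P(H₂) = 11 atm

At equilibrium, Kp = P(CH₃OH) / (P(CO)·P(H₂)²) = 0.0014.
(0.0083) / ((0.049)·(P(H₂))²) = 0.0014
P(H₂)² = 121 ⇒ P(H₂) = 11 atm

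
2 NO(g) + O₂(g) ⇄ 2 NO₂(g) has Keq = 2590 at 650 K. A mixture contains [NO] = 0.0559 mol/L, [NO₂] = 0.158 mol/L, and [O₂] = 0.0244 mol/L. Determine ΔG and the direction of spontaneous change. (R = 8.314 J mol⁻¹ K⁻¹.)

ΔG = -11.2 kJ/mol; the forward reaction is spontaneous

Q = [NO₂]² / ([NO]²·[O₂]) = (0.158)² / ((0.0559)²·(0.0244)) = 327
ΔG = RT ln(Q/Keq) = (8.314 J mol⁻¹ K⁻¹)(650 K) × ln(327/2590)
   = (5.404 kJ/mol)(-2.069) = -11.2 kJ/mol
ΔG < 0, so the forward reaction is spontaneous (proceeds forward).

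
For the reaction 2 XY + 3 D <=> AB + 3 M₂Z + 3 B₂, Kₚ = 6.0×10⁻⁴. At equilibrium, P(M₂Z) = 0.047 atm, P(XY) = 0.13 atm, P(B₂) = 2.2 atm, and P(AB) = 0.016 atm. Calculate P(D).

At equilibrium, Kₚ = P(AB)·P(M₂Z)³·P(B₂)³ / (P(XY)²·P(D)³) = 6.0×10⁻⁴.
(0.016)·(0.047)³·(2.2)³ / ((0.13)²·(P(D))³) = 6.0×10⁻⁴
P(D)³ = 1.74 ⇒ P(D) = 1.2 atm

P(D) = 1.2 atm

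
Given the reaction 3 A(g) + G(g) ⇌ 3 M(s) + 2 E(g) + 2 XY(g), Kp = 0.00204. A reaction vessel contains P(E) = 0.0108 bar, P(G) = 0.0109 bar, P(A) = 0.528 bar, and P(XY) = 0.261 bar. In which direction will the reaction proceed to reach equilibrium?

(M is a pure solid — omitted from Qp.)
Qp = P(E)²·P(XY)² / (P(A)³·P(G)) = (0.0108)²·(0.261)² / ((0.528)³·(0.0109)) = 0.00495
Qp = 0.00495 > Kp = 0.00204, so the reverse reaction proceeds.

toward reactants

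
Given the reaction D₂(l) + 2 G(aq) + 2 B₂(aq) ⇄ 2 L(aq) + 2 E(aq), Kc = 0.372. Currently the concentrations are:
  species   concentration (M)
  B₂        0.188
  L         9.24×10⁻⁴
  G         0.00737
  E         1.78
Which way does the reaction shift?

(D₂ is a pure liquid — omitted from Qc.)
Qc = [L]²·[E]² / ([G]²·[B₂]²) = (9.24×10⁻⁴)²·(1.78)² / ((0.00737)²·(0.188)²) = 1.41
Qc = 1.41 > Kc = 0.372, so the reverse reaction proceeds.

to the left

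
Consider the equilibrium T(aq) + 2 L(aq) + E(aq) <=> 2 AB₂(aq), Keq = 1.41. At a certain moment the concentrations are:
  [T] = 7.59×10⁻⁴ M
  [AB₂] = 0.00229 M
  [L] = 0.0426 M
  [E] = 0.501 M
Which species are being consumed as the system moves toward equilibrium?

Q = [AB₂]² / ([T]·[L]²·[E]) = (0.00229)² / ((7.59×10⁻⁴)·(0.0426)²·(0.501)) = 7.60
Q = 7.60 > Keq = 1.41: net reverse reaction.

AB₂ (products)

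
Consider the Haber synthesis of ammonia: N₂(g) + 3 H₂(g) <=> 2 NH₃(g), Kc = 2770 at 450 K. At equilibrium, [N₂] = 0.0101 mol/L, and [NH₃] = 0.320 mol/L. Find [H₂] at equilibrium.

At equilibrium, Kc = [NH₃]² / ([N₂]·[H₂]³) = 2770.
(0.320)² / ((0.0101)·([H₂])³) = 2770
[H₂]³ = 0.00366 ⇒ [H₂] = 0.154 mol/L

[H₂] = 0.154 mol/L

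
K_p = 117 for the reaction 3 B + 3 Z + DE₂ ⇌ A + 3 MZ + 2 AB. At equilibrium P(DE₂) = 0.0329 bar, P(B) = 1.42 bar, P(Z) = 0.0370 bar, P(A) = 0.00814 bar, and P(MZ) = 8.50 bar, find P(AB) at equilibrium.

P(AB) = 0.0106 bar

At equilibrium, K_p = P(A)·P(MZ)³·P(AB)² / (P(B)³·P(Z)³·P(DE₂)) = 117.
(0.00814)·(8.50)³·(P(AB))² / ((1.42)³·(0.0370)³·(0.0329)) = 117
P(AB)² = 1.12×10⁻⁴ ⇒ P(AB) = 0.0106 bar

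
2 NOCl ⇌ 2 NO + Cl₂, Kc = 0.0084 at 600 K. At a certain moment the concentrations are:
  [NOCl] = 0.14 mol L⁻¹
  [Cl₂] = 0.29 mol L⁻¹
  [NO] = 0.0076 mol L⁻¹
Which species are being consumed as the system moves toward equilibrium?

Qc = [NO]²·[Cl₂] / [NOCl]² = (0.0076)²·(0.29) / (0.14)² = 8.5×10⁻⁴
Qc = 8.5×10⁻⁴ < Kc = 0.0084: net forward reaction.

NOCl (reactants)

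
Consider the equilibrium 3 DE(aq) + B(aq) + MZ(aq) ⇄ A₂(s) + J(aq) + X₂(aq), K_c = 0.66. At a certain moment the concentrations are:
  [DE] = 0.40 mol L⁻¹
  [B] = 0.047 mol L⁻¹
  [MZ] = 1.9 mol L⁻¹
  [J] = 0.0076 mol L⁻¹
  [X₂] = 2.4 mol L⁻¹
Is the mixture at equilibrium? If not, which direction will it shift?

(A₂ is a pure solid — omitted from Q_c.)
Q_c = [J]·[X₂] / ([DE]³·[B]·[MZ]) = (0.0076)·(2.4) / ((0.40)³·(0.047)·(1.9)) = 3.2
Q_c = 3.2 > K_c = 0.66: net reverse reaction.

no; Q > K, reaction proceeds in reverse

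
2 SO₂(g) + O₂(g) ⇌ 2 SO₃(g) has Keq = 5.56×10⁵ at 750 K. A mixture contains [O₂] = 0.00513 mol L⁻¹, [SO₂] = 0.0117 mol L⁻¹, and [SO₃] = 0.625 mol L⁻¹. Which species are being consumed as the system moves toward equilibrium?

Q = [SO₃]² / ([SO₂]²·[O₂]) = (0.625)² / ((0.0117)²·(0.00513)) = 5.56×10⁵
Q = 5.56×10⁵ = Keq; the system is at equilibrium.

none (at equilibrium)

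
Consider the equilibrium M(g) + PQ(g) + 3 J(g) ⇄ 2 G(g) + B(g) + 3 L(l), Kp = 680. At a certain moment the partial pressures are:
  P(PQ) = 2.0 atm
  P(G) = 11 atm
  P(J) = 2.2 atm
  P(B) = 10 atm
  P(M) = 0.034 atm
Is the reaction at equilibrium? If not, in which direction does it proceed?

(L is a pure liquid — omitted from Qp.)
Qp = P(G)²·P(B) / (P(M)·P(PQ)·P(J)³) = (11)²·(10) / ((0.034)·(2.0)·(2.2)³) = 1700
Qp = 1700 > Kp = 680, so the reverse reaction proceeds.

reverse (toward reactants)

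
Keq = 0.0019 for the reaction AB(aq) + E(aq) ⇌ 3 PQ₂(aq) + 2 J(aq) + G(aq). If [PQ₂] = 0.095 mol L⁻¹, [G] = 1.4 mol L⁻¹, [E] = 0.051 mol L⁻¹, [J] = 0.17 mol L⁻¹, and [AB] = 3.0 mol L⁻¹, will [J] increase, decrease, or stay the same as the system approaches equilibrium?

increase

Q = [PQ₂]³·[J]²·[G] / ([AB]·[E]) = (0.095)³·(0.17)²·(1.4) / ((3.0)·(0.051)) = 2.3×10⁻⁴
Q = 2.3×10⁻⁴ < Keq = 0.0019: net forward reaction.
J is a product, so it increases.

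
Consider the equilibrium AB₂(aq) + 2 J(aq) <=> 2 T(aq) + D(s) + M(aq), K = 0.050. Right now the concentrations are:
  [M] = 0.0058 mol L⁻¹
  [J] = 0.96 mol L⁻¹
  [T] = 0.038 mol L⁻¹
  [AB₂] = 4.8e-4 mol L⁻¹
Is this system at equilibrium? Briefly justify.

(D is a pure solid — omitted from Q.)
Q = [T]²·[M] / ([AB₂]·[J]²) = (0.038)²·(0.0058) / ((4.8e-4)·(0.96)²) = 0.019
Q = 0.019 < K = 0.050: net forward reaction.

no; Q < K, reaction proceeds forward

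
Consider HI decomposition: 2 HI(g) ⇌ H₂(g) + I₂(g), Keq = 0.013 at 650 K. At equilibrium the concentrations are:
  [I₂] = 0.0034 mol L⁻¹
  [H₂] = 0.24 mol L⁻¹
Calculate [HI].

[HI] = 0.25 mol L⁻¹

At equilibrium, Keq = [H₂]·[I₂] / [HI]² = 0.013.
(0.24)·(0.0034) / ([HI])² = 0.013
[HI]² = 0.0628 ⇒ [HI] = 0.25 mol L⁻¹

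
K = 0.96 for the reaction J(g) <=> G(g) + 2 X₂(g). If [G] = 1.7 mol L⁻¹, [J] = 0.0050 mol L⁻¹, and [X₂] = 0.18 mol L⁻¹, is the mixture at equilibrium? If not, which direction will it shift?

Q = [G]·[X₂]² / [J] = (1.7)·(0.18)² / (0.0050) = 11
Q = 11 > K = 0.96: net reverse reaction.

no; Q > K, reaction proceeds in reverse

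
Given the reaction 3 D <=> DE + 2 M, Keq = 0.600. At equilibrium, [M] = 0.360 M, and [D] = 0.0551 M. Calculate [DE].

[DE] = 7.74e-4 M

At equilibrium, Keq = [DE]·[M]² / [D]³ = 0.600.
([DE])·(0.360)² / (0.0551)³ = 0.600
[DE] = 7.74e-4 M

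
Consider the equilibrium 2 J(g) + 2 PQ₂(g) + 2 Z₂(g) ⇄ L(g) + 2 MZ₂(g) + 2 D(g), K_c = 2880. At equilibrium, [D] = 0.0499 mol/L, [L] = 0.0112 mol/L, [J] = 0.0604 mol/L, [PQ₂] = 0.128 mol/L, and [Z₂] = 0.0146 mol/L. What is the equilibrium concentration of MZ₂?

At equilibrium, K_c = [L]·[MZ₂]²·[D]² / ([J]²·[PQ₂]²·[Z₂]²) = 2880.
(0.0112)·([MZ₂])²·(0.0499)² / ((0.0604)²·(0.128)²·(0.0146)²) = 2880
[MZ₂]² = 1.32 ⇒ [MZ₂] = 1.15 mol/L

[MZ₂] = 1.15 mol/L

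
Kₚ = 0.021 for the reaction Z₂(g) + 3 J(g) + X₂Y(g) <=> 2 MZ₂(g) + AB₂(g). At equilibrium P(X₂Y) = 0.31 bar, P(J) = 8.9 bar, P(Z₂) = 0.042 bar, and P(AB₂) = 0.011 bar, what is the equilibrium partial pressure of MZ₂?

At equilibrium, Kₚ = P(MZ₂)²·P(AB₂) / (P(Z₂)·P(J)³·P(X₂Y)) = 0.021.
(P(MZ₂))²·(0.011) / ((0.042)·(8.9)³·(0.31)) = 0.021
P(MZ₂)² = 17.5 ⇒ P(MZ₂) = 4.2 bar

P(MZ₂) = 4.2 bar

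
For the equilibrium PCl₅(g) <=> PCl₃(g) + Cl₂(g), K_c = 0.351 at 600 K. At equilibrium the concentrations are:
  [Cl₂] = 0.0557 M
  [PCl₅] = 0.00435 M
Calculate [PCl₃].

[PCl₃] = 0.0274 M

At equilibrium, K_c = [PCl₃]·[Cl₂] / [PCl₅] = 0.351.
([PCl₃])·(0.0557) / (0.00435) = 0.351
[PCl₃] = 0.0274 M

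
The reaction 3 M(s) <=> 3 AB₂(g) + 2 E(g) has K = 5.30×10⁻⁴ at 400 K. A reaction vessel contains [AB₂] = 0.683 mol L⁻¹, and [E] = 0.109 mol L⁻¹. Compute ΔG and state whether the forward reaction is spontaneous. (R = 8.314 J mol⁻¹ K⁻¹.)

(M is a pure solid — omitted from Q.)
Q = [AB₂]³·[E]² = (0.683)³·(0.109)² = 0.00379
ΔG = RT ln(Q/K) = (8.314 J mol⁻¹ K⁻¹)(400 K) × ln(0.00379/5.30×10⁻⁴)
   = (3.326 kJ/mol)(1.967) = 6.54 kJ/mol
ΔG > 0, so the forward reaction is non-spontaneous (proceeds in reverse).

ΔG = 6.54 kJ/mol; the forward reaction is non-spontaneous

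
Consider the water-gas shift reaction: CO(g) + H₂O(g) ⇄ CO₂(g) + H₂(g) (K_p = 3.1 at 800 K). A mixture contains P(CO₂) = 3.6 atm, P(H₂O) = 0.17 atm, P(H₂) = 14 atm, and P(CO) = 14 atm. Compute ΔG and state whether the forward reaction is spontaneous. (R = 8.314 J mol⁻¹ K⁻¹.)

ΔG = 12.8 kJ/mol; the forward reaction is non-spontaneous

Q_p = P(CO₂)·P(H₂) / (P(CO)·P(H₂O)) = (3.6)·(14) / ((14)·(0.17)) = 21.2
ΔG = RT ln(Q_p/K_p) = (8.314 J mol⁻¹ K⁻¹)(800 K) × ln(21.2/3.1)
   = (6.651 kJ/mol)(1.923) = 12.8 kJ/mol
ΔG > 0, so the forward reaction is non-spontaneous (proceeds in reverse).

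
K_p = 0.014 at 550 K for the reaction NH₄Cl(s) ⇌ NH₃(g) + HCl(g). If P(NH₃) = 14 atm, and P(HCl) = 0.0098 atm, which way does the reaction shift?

reverse (toward reactants)

(NH₄Cl is a pure solid — omitted from Q_p.)
Q_p = P(NH₃)·P(HCl) = (14)·(0.0098) = 0.14
Q_p = 0.14 > K_p = 0.014, so the reverse reaction proceeds.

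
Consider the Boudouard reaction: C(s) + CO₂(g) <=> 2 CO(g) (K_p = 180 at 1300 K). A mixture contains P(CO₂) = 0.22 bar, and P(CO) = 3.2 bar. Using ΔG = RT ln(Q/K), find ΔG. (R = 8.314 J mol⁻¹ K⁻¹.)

ΔG = -14.6 kJ/mol

(C is a pure solid — omitted from Q_p.)
Q_p = P(CO)² / P(CO₂) = (3.2)² / (0.22) = 46.5
ΔG = RT ln(Q_p/K_p) = (8.314 J mol⁻¹ K⁻¹)(1300 K) × ln(46.5/180)
   = (10.81 kJ/mol)(-1.354) = -14.6 kJ/mol
ΔG < 0, so the forward reaction is spontaneous (proceeds forward).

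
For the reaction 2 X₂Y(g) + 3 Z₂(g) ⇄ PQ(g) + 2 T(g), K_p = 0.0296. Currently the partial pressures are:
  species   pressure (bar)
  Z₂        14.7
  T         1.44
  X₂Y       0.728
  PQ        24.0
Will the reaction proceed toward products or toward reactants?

no net change (already at equilibrium)

Q_p = P(PQ)·P(T)² / (P(X₂Y)²·P(Z₂)³) = (24.0)·(1.44)² / ((0.728)²·(14.7)³) = 0.0296
Q_p = 0.0296 = K_p, so the system is already at equilibrium.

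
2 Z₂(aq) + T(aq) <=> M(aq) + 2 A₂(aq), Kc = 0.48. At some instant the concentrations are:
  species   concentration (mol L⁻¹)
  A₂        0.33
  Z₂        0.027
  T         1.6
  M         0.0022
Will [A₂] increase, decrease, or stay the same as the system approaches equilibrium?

increase

Qc = [M]·[A₂]² / ([Z₂]²·[T]) = (0.0022)·(0.33)² / ((0.027)²·(1.6)) = 0.21
Qc = 0.21 < Kc = 0.48: net forward reaction.
A₂ is a product, so it increases.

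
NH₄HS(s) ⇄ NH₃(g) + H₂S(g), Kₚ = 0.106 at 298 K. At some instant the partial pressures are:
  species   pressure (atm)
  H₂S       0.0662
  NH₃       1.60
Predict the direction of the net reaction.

no net change (already at equilibrium)

(NH₄HS is a pure solid — omitted from Qₚ.)
Qₚ = P(NH₃)·P(H₂S) = (1.60)·(0.0662) = 0.106
Qₚ = 0.106 = Kₚ, so the system is already at equilibrium.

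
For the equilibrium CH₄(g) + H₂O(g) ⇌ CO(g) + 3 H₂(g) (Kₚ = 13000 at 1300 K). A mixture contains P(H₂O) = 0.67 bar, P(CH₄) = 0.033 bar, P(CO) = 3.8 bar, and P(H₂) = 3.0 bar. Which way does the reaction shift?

Qₚ = P(CO)·P(H₂)³ / (P(CH₄)·P(H₂O)) = (3.8)·(3.0)³ / ((0.033)·(0.67)) = 4600
Qₚ = 4600 < Kₚ = 13000, so the forward reaction proceeds.

forward (toward products)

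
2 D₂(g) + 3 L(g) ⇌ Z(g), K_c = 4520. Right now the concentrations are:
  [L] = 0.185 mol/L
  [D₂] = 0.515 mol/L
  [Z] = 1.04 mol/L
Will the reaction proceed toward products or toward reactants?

toward products

Q_c = [Z] / ([D₂]²·[L]³) = (1.04) / ((0.515)²·(0.185)³) = 619
Q_c = 619 < K_c = 4520, so the forward reaction proceeds.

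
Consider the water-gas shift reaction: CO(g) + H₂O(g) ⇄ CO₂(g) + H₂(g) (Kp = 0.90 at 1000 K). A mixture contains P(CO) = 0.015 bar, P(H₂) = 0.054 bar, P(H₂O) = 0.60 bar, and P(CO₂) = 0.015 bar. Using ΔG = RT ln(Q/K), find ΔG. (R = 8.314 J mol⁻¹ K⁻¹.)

ΔG = -19.1 kJ/mol

Qp = P(CO₂)·P(H₂) / (P(CO)·P(H₂O)) = (0.015)·(0.054) / ((0.015)·(0.60)) = 0.0900
ΔG = RT ln(Qp/Kp) = (8.314 J mol⁻¹ K⁻¹)(1000 K) × ln(0.0900/0.90)
   = (8.314 kJ/mol)(-2.303) = -19.1 kJ/mol
ΔG < 0, so the forward reaction is spontaneous (proceeds forward).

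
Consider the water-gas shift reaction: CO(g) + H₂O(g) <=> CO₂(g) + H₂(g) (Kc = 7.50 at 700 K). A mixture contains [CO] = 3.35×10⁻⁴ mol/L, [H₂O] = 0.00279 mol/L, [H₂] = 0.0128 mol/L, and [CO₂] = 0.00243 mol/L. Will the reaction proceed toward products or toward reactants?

toward reactants

Qc = [CO₂]·[H₂] / ([CO]·[H₂O]) = (0.00243)·(0.0128) / ((3.35×10⁻⁴)·(0.00279)) = 33.3
Qc = 33.3 > Kc = 7.50, so the reverse reaction proceeds.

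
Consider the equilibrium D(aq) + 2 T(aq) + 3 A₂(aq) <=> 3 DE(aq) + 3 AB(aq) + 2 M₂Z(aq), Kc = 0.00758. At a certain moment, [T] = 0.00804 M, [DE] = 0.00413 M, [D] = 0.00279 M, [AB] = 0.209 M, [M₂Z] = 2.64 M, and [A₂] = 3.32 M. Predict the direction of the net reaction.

to the right

Qc = [DE]³·[AB]³·[M₂Z]² / ([D]·[T]²·[A₂]³) = (0.00413)³·(0.209)³·(2.64)² / ((0.00279)·(0.00804)²·(3.32)³) = 6.79×10⁻⁴
Qc = 6.79×10⁻⁴ < Kc = 0.00758, so the forward reaction proceeds.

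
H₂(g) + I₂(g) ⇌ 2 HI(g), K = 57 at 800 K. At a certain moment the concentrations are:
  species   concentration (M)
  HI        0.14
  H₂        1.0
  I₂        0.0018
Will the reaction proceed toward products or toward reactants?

Q = [HI]² / ([H₂]·[I₂]) = (0.14)² / ((1.0)·(0.0018)) = 11
Q = 11 < K = 57, so the forward reaction proceeds.

to the right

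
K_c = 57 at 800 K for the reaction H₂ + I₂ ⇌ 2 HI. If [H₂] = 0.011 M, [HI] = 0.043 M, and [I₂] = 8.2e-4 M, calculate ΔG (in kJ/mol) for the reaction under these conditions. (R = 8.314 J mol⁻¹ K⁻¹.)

Q_c = [HI]² / ([H₂]·[I₂]) = (0.043)² / ((0.011)·(8.2e-4)) = 205
ΔG = RT ln(Q_c/K_c) = (8.314 J mol⁻¹ K⁻¹)(800 K) × ln(205/57)
   = (6.651 kJ/mol)(1.280) = 8.51 kJ/mol
ΔG > 0, so the forward reaction is non-spontaneous (proceeds in reverse).

ΔG = 8.51 kJ/mol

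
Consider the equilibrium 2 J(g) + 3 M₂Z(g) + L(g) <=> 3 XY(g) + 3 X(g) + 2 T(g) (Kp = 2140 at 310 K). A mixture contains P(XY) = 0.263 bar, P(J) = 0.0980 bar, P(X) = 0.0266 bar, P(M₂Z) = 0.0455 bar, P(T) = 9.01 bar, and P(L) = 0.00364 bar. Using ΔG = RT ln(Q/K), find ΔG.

ΔG = 3.54 kJ/mol

Qp = P(XY)³·P(X)³·P(T)² / (P(J)²·P(M₂Z)³·P(L)) = (0.263)³·(0.0266)³·(9.01)² / ((0.0980)²·(0.0455)³·(0.00364)) = 8440
ΔG = RT ln(Qp/Kp) = (8.314 J mol⁻¹ K⁻¹)(310 K) × ln(8440/2140)
   = (2.577 kJ/mol)(1.372) = 3.54 kJ/mol
ΔG > 0, so the forward reaction is non-spontaneous (proceeds in reverse).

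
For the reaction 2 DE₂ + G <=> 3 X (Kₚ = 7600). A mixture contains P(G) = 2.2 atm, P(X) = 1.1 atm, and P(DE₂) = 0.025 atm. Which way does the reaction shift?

forward (toward products)

Qₚ = P(X)³ / (P(DE₂)²·P(G)) = (1.1)³ / ((0.025)²·(2.2)) = 970
Qₚ = 970 < Kₚ = 7600, so the forward reaction proceeds.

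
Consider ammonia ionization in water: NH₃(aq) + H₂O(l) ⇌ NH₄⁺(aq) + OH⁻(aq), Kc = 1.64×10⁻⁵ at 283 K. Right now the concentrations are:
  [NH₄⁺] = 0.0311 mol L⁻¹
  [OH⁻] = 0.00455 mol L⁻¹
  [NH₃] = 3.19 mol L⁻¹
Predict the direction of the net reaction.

(H₂O is a pure liquid — omitted from Qc.)
Qc = [NH₄⁺]·[OH⁻] / [NH₃] = (0.0311)·(0.00455) / (3.19) = 4.44×10⁻⁵
Qc = 4.44×10⁻⁵ > Kc = 1.64×10⁻⁵, so the reverse reaction proceeds.

to the left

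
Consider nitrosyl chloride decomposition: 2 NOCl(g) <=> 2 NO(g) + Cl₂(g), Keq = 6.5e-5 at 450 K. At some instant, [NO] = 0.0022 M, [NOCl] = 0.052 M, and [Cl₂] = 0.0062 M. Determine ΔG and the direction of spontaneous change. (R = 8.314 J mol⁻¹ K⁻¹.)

Q = [NO]²·[Cl₂] / [NOCl]² = (0.0022)²·(0.0062) / (0.052)² = 1.11e-5
ΔG = RT ln(Q/Keq) = (8.314 J mol⁻¹ K⁻¹)(450 K) × ln(1.11e-5/6.5e-5)
   = (3.741 kJ/mol)(-1.767) = -6.61 kJ/mol
ΔG < 0, so the forward reaction is spontaneous (proceeds forward).

ΔG = -6.61 kJ/mol; the forward reaction is spontaneous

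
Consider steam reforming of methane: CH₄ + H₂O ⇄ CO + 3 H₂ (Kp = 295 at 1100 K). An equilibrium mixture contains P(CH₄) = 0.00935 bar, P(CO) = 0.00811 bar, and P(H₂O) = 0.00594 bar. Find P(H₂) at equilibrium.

P(H₂) = 1.26 bar

At equilibrium, Kp = P(CO)·P(H₂)³ / (P(CH₄)·P(H₂O)) = 295.
(0.00811)·(P(H₂))³ / ((0.00935)·(0.00594)) = 295
P(H₂)³ = 2.02 ⇒ P(H₂) = 1.26 bar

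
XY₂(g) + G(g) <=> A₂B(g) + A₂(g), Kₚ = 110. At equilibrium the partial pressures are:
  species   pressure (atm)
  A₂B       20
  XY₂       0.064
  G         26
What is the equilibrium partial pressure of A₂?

P(A₂) = 9.2 atm

At equilibrium, Kₚ = P(A₂B)·P(A₂) / (P(XY₂)·P(G)) = 110.
(20)·(P(A₂)) / ((0.064)·(26)) = 110
P(A₂) = 9.15 = 9.2 atm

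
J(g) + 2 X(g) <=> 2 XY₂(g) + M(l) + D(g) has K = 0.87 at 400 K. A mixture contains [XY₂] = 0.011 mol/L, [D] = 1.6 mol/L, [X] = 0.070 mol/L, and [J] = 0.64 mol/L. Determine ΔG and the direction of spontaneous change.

(M is a pure liquid — omitted from Q.)
Q = [XY₂]²·[D] / ([J]·[X]²) = (0.011)²·(1.6) / ((0.64)·(0.070)²) = 0.0617
ΔG = RT ln(Q/K) = (8.314 J mol⁻¹ K⁻¹)(400 K) × ln(0.0617/0.87)
   = (3.326 kJ/mol)(-2.646) = -8.80 kJ/mol
ΔG < 0, so the forward reaction is spontaneous (proceeds forward).

ΔG = -8.80 kJ/mol; the forward reaction is spontaneous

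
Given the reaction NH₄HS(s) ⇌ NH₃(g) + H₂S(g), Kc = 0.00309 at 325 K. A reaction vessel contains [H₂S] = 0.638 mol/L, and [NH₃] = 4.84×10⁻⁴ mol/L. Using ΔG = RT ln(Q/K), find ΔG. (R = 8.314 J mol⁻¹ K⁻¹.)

(NH₄HS is a pure solid — omitted from Qc.)
Qc = [NH₃]·[H₂S] = (4.84×10⁻⁴)·(0.638) = 3.09×10⁻⁴
ΔG = RT ln(Qc/Kc) = (8.314 J mol⁻¹ K⁻¹)(325 K) × ln(3.09×10⁻⁴/0.00309)
   = (2.702 kJ/mol)(-2.303) = -6.22 kJ/mol
ΔG < 0, so the forward reaction is spontaneous (proceeds forward).

ΔG = -6.22 kJ/mol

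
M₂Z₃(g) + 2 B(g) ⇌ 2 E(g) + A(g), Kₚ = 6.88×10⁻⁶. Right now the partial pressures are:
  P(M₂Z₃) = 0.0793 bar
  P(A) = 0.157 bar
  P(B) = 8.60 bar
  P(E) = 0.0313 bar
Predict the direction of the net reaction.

Qₚ = P(E)²·P(A) / (P(M₂Z₃)·P(B)²) = (0.0313)²·(0.157) / ((0.0793)·(8.60)²) = 2.62×10⁻⁵
Qₚ = 2.62×10⁻⁵ > Kₚ = 6.88×10⁻⁶, so the reverse reaction proceeds.

reverse (toward reactants)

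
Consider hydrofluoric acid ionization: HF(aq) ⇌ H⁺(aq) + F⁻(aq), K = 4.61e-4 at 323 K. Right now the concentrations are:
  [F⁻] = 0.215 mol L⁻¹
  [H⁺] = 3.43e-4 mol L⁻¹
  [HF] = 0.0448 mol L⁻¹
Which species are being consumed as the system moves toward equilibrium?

H⁺, F⁻ (products)

Q = [H⁺]·[F⁻] / [HF] = (3.43e-4)·(0.215) / (0.0448) = 0.00165
Q = 0.00165 > K = 4.61e-4: net reverse reaction.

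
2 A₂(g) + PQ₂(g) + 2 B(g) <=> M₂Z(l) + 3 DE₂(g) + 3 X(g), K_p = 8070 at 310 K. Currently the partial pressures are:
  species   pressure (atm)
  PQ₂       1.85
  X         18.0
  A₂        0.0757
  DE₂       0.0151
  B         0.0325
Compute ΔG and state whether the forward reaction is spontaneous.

(M₂Z is a pure liquid — omitted from Q_p.)
Q_p = P(DE₂)³·P(X)³ / (P(A₂)²·P(PQ₂)·P(B)²) = (0.0151)³·(18.0)³ / ((0.0757)²·(1.85)·(0.0325)²) = 1790
ΔG = RT ln(Q_p/K_p) = (8.314 J mol⁻¹ K⁻¹)(310 K) × ln(1790/8070)
   = (2.577 kJ/mol)(-1.506) = -3.88 kJ/mol
ΔG < 0, so the forward reaction is spontaneous (proceeds forward).

ΔG = -3.88 kJ/mol; the forward reaction is spontaneous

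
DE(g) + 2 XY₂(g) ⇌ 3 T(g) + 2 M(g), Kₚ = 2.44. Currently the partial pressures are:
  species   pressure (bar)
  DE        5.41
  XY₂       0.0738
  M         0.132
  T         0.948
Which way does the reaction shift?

Qₚ = P(T)³·P(M)² / (P(DE)·P(XY₂)²) = (0.948)³·(0.132)² / ((5.41)·(0.0738)²) = 0.504
Qₚ = 0.504 < Kₚ = 2.44, so the forward reaction proceeds.

in the forward direction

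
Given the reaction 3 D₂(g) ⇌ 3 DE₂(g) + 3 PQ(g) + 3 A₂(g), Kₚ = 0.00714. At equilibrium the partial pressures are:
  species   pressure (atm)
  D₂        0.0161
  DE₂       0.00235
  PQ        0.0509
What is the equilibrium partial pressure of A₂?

P(A₂) = 25.9 atm

At equilibrium, Kₚ = P(DE₂)³·P(PQ)³·P(A₂)³ / P(D₂)³ = 0.00714.
(0.00235)³·(0.0509)³·(P(A₂))³ / (0.0161)³ = 0.00714
P(A₂)³ = 17400 ⇒ P(A₂) = 25.9 atm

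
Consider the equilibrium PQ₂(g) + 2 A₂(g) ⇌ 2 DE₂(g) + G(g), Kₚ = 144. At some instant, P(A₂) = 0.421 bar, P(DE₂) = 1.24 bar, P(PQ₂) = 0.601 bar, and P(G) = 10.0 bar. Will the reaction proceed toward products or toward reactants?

no net change (already at equilibrium)

Qₚ = P(DE₂)²·P(G) / (P(PQ₂)·P(A₂)²) = (1.24)²·(10.0) / ((0.601)·(0.421)²) = 144
Qₚ = 144 = Kₚ, so the system is already at equilibrium.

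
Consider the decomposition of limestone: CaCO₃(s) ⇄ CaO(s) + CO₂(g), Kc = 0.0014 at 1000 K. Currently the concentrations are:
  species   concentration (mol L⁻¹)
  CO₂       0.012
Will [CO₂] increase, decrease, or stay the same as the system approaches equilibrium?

decrease

(CaCO₃, CaO are pure solids — omitted from Qc.)
Qc = [CO₂] = 0.012
Qc = 0.012 > Kc = 0.0014: net reverse reaction.
CO₂ is a product, so it decreases.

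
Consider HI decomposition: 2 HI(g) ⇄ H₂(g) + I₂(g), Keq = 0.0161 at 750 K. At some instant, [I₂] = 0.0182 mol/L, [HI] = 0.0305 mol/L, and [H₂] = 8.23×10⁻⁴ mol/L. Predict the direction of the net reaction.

neither direction; the system is at equilibrium

Q = [H₂]·[I₂] / [HI]² = (8.23×10⁻⁴)·(0.0182) / (0.0305)² = 0.0161
Q = 0.0161 = Keq, so the system is already at equilibrium.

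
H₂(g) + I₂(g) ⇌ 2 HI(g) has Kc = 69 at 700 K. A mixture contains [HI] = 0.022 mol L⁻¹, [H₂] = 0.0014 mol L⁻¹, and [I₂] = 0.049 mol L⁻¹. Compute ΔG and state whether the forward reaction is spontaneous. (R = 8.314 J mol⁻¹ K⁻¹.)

Qc = [HI]² / ([H₂]·[I₂]) = (0.022)² / ((0.0014)·(0.049)) = 7.06
ΔG = RT ln(Qc/Kc) = (8.314 J mol⁻¹ K⁻¹)(700 K) × ln(7.06/69)
   = (5.820 kJ/mol)(-2.280) = -13.3 kJ/mol
ΔG < 0, so the forward reaction is spontaneous (proceeds forward).

ΔG = -13.3 kJ/mol; the forward reaction is spontaneous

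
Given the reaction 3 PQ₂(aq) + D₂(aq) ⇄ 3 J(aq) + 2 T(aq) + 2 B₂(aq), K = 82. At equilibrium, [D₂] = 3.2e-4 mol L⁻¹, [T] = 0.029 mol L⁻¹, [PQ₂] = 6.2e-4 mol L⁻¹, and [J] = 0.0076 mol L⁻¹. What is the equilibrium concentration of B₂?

[B₂] = 0.13 mol L⁻¹

At equilibrium, K = [J]³·[T]²·[B₂]² / ([PQ₂]³·[D₂]) = 82.
(0.0076)³·(0.029)²·([B₂])² / ((6.2e-4)³·(3.2e-4)) = 82
[B₂]² = 0.0169 ⇒ [B₂] = 0.13 mol L⁻¹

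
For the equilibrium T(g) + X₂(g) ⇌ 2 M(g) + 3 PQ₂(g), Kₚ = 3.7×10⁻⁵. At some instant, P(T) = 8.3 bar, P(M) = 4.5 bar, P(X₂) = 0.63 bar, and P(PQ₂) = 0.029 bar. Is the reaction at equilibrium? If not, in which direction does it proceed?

Qₚ = P(M)²·P(PQ₂)³ / (P(T)·P(X₂)) = (4.5)²·(0.029)³ / ((8.3)·(0.63)) = 9.4×10⁻⁵
Qₚ = 9.4×10⁻⁵ > Kₚ = 3.7×10⁻⁵, so the reverse reaction proceeds.

in the reverse direction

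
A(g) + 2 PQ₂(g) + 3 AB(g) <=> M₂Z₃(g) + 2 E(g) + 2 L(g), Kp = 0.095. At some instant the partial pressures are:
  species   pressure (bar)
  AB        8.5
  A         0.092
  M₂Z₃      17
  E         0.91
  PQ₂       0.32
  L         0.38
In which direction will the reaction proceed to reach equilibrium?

Qp = P(M₂Z₃)·P(E)²·P(L)² / (P(A)·P(PQ₂)²·P(AB)³) = (17)·(0.91)²·(0.38)² / ((0.092)·(0.32)²·(8.5)³) = 0.35
Qp = 0.35 > Kp = 0.095, so the reverse reaction proceeds.

reverse (toward reactants)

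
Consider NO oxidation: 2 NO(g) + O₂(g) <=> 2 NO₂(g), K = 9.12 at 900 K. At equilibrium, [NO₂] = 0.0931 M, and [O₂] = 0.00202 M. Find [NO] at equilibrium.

At equilibrium, K = [NO₂]² / ([NO]²·[O₂]) = 9.12.
(0.0931)² / (([NO])²·(0.00202)) = 9.12
[NO]² = 0.470 ⇒ [NO] = 0.686 M

[NO] = 0.686 M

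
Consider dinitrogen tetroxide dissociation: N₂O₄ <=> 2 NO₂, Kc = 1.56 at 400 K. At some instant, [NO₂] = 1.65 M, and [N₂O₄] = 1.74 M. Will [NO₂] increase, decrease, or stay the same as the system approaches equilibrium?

stay the same

Qc = [NO₂]² / [N₂O₄] = (1.65)² / (1.74) = 1.56
Qc = 1.56 = Kc; the system is at equilibrium.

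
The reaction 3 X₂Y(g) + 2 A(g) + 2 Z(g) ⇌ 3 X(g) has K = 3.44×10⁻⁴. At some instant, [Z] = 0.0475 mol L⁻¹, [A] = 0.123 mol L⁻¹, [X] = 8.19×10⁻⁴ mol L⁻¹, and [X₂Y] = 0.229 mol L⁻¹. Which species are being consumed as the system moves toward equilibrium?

X (products)

Q = [X]³ / ([X₂Y]³·[A]²·[Z]²) = (8.19×10⁻⁴)³ / ((0.229)³·(0.123)²·(0.0475)²) = 0.00134
Q = 0.00134 > K = 3.44×10⁻⁴: net reverse reaction.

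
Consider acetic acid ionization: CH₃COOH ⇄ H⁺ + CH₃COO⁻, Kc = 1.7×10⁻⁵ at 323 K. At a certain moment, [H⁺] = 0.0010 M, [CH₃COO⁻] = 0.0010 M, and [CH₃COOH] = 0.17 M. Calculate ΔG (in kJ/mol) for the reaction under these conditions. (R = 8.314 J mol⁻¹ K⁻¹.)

Qc = [H⁺]·[CH₃COO⁻] / [CH₃COOH] = (0.0010)·(0.0010) / (0.17) = 5.88×10⁻⁶
ΔG = RT ln(Qc/Kc) = (8.314 J mol⁻¹ K⁻¹)(323 K) × ln(5.88×10⁻⁶/1.7×10⁻⁵)
   = (2.685 kJ/mol)(-1.062) = -2.85 kJ/mol
ΔG < 0, so the forward reaction is spontaneous (proceeds forward).

ΔG = -2.85 kJ/mol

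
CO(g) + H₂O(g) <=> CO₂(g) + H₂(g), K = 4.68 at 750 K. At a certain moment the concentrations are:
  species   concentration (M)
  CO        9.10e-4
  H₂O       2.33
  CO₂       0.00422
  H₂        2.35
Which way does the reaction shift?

neither direction; the system is at equilibrium

Q = [CO₂]·[H₂] / ([CO]·[H₂O]) = (0.00422)·(2.35) / ((9.10e-4)·(2.33)) = 4.68
Q = 4.68 = K, so the system is already at equilibrium.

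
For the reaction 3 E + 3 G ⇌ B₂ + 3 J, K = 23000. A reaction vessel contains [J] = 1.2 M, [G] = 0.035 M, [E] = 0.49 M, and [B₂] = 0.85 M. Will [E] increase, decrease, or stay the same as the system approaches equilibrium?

increase

Q = [B₂]·[J]³ / ([E]³·[G]³) = (0.85)·(1.2)³ / ((0.49)³·(0.035)³) = 2.9×10⁵
Q = 2.9×10⁵ > K = 23000: net reverse reaction.
E is a reactant, so it increases.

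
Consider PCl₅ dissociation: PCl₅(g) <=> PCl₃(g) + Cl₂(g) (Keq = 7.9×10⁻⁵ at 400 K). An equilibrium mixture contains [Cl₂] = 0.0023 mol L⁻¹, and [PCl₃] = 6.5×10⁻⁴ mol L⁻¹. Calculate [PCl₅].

At equilibrium, Keq = [PCl₃]·[Cl₂] / [PCl₅] = 7.9×10⁻⁵.
(6.5×10⁻⁴)·(0.0023) / ([PCl₅]) = 7.9×10⁻⁵
[PCl₅] = 0.0189 = 0.019 mol L⁻¹

[PCl₅] = 0.019 mol L⁻¹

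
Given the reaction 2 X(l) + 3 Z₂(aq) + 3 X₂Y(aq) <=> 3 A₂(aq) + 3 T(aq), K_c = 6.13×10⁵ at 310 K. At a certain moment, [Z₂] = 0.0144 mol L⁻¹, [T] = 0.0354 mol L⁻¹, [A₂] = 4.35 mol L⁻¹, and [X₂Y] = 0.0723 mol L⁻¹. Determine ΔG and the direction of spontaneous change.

ΔG = 4.29 kJ/mol; the forward reaction is non-spontaneous

(X is a pure liquid — omitted from Q_c.)
Q_c = [A₂]³·[T]³ / ([Z₂]³·[X₂Y]³) = (4.35)³·(0.0354)³ / ((0.0144)³·(0.0723)³) = 3.24×10⁶
ΔG = RT ln(Q_c/K_c) = (8.314 J mol⁻¹ K⁻¹)(310 K) × ln(3.24×10⁶/6.13×10⁵)
   = (2.577 kJ/mol)(1.665) = 4.29 kJ/mol
ΔG > 0, so the forward reaction is non-spontaneous (proceeds in reverse).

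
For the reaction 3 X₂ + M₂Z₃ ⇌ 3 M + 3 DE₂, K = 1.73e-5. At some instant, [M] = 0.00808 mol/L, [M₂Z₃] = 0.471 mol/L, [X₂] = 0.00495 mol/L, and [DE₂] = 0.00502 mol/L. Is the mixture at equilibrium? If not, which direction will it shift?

Q = [M]³·[DE₂]³ / ([X₂]³·[M₂Z₃]) = (0.00808)³·(0.00502)³ / ((0.00495)³·(0.471)) = 1.17e-6
Q = 1.17e-6 < K = 1.73e-5: net forward reaction.

no; Q < K, reaction proceeds forward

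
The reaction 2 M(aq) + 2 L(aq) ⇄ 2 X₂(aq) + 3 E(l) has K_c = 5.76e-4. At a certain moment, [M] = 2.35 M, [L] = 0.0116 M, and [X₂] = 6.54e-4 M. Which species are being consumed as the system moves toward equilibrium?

none (at equilibrium)

(E is a pure liquid — omitted from Q_c.)
Q_c = [X₂]² / ([M]²·[L]²) = (6.54e-4)² / ((2.35)²·(0.0116)²) = 5.76e-4
Q_c = 5.76e-4 = K_c; the system is at equilibrium.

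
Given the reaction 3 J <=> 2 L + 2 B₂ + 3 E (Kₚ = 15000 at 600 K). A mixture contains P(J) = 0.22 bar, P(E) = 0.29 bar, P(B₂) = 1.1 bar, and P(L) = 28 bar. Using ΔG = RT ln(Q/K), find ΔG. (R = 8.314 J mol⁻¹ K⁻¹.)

ΔG = -9.64 kJ/mol

Qₚ = P(L)²·P(B₂)²·P(E)³ / P(J)³ = (28)²·(1.1)²·(0.29)³ / (0.22)³ = 2170
ΔG = RT ln(Qₚ/Kₚ) = (8.314 J mol⁻¹ K⁻¹)(600 K) × ln(2170/15000)
   = (4.988 kJ/mol)(-1.933) = -9.64 kJ/mol
ΔG < 0, so the forward reaction is spontaneous (proceeds forward).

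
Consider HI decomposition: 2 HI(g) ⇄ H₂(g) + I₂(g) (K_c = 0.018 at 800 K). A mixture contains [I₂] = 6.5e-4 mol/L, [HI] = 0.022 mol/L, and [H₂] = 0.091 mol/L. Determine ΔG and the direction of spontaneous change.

ΔG = 12.7 kJ/mol; the forward reaction is non-spontaneous

Q_c = [H₂]·[I₂] / [HI]² = (0.091)·(6.5e-4) / (0.022)² = 0.122
ΔG = RT ln(Q_c/K_c) = (8.314 J mol⁻¹ K⁻¹)(800 K) × ln(0.122/0.018)
   = (6.651 kJ/mol)(1.914) = 12.7 kJ/mol
ΔG > 0, so the forward reaction is non-spontaneous (proceeds in reverse).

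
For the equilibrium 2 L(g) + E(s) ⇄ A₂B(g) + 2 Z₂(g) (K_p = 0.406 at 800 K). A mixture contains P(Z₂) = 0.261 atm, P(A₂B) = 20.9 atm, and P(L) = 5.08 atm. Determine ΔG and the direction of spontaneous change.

(E is a pure solid — omitted from Q_p.)
Q_p = P(A₂B)·P(Z₂)² / P(L)² = (20.9)·(0.261)² / (5.08)² = 0.0552
ΔG = RT ln(Q_p/K_p) = (8.314 J mol⁻¹ K⁻¹)(800 K) × ln(0.0552/0.406)
   = (6.651 kJ/mol)(-1.995) = -13.3 kJ/mol
ΔG < 0, so the forward reaction is spontaneous (proceeds forward).

ΔG = -13.3 kJ/mol; the forward reaction is spontaneous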